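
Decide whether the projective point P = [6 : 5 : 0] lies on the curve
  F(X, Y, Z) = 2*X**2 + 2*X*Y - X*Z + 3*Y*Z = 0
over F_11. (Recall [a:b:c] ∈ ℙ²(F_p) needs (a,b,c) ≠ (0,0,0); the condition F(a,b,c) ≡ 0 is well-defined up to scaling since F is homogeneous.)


F(6,5,0) ≡ 0 (mod 11); P is on the curve.

Evaluate F(6, 5, 0) term-by-term (mod 11).
  2*X**2 ↦ 2·36·1·1 = 72
  2*X*Y ↦ 2·6·5·1 = 60
  -X*Z ↦ -1·6·1·0 = 0
  3*Y*Z ↦ 3·1·5·0 = 0
Sum: F(6, 5, 0) = (72) + (60) + (0) + (0) = 132.
Reducing mod 11: 132 ≡ 0 (mod 11).
Since F(a, b, c) ≡ 0 (mod 11), P lies on the curve.


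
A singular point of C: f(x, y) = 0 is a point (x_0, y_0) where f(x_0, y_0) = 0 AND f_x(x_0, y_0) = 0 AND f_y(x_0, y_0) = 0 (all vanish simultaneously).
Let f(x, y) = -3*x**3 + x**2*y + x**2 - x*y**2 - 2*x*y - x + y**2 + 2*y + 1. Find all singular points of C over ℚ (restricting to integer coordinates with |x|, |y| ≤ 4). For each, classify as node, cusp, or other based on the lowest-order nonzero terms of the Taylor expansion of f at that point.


Singular points: {(0, -1)}; classification: cusp.

Compute partial derivatives:
  f_x = -9*x**2 + 2*x*y + 2*x - y**2 - 2*y - 1.
  f_y = x**2 - 2*x*y - 2*x + 2*y + 2.
Scan x_0 ∈ {−4, ..., 4}. For each x_0, f_y(x_0, y) is a polynomial in y; find its integer roots y ∈ {−4, ..., 4}, then test f_x and f at those candidates.
  x = -4: f_y(-4, y) = 10*y + 26; no integer root y with |y| ≤ 4.
  x = -3: f_y(-3, y) = 8*y + 17; no integer root y with |y| ≤ 4.
  x = -2: f_y(-2, y) = 6*y + 10; no integer root y with |y| ≤ 4.
  x = -1: f_y(-1, y) = 4*y + 5; no integer root y with |y| ≤ 4.
  x = 0: f_y(0, y) = 2*y + 2; vanishes at y ∈ {-1}. (0, -1): f_x = 0, f = 0 — SINGULAR.
  x = 1: f_y(1, y) = 1; no integer root y with |y| ≤ 4.
  x = 2: f_y(2, y) = 2 - 2*y; vanishes at y ∈ {1}. (2, 1): f_x = -32 ≠ 0.
  x = 3: f_y(3, y) = 5 - 4*y; no integer root y with |y| ≤ 4.
  x = 4: f_y(4, y) = 10 - 6*y; no integer root y with |y| ≤ 4.
Only singular point on the grid: (0, -1).
Classify: substitute x = 0 + u, y = -1 + v and expand: f = -3*u**3 + u**2*v - u*v**2 + v**2.
No constant or linear terms (consistent with a singular point). Quadratic part: v**2. Cubic part: -3*u**3 + u**2*v - u*v**2.
The quadratic part v**2 is a perfect square, so there is a single (double) tangent line v = 0, i.e. y = -1. Restricting the cubic part to that line (v = 0) leaves -3*u**3 ≠ 0, so f is not divisible by v and the branch is v² ≈ 3*u**3 to lowest order — this is a cusp.
Classification: cusp.


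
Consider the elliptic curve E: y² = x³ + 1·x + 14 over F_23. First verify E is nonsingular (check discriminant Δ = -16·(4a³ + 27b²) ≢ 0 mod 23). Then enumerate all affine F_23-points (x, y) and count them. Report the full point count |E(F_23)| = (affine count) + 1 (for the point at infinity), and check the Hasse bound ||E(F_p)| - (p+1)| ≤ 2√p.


Affine points = {(1, 4), (1, 19), (2, 1), (2, 22), (4, 6), (4, 17), (5, 11), (5, 12), (6, 11), (6, 12), (9, 4), (9, 19), (10, 9), (10, 14), (12, 11), (12, 12), (13, 4), (13, 19), (14, 9), (14, 14), (15, 0), (16, 3), (16, 20), (21, 2), (21, 21), (22, 9), (22, 14)}; affine count = 27; |E(F_23)| = 28.

Discriminant check: Δ ∝ 4a³ + 27b² = 4·1³ + 27·14² = 4·1 + 27·196 ≡ 6 (mod 23). Nonzero ⇒ E is nonsingular.
For each x ∈ F_23, compute rhs = x³ + 1·x + 14 mod 23, then count y ∈ F_23 with y² ≡ rhs.
  x = 0: rhs = 14, matching y values: none (0 points).
  x = 1: rhs = 16, matching y values: 4, 19 (2 points).
  x = 2: rhs = 1, matching y values: 1, 22 (2 points).
  x = 3: rhs = 21, matching y values: none (0 points).
  x = 4: rhs = 13, matching y values: 6, 17 (2 points).
  x = 5: rhs = 6, matching y values: 11, 12 (2 points).
  x = 6: rhs = 6, matching y values: 11, 12 (2 points).
  x = 7: rhs = 19, matching y values: none (0 points).
  x = 8: rhs = 5, matching y values: none (0 points).
  x = 9: rhs = 16, matching y values: 4, 19 (2 points).
  x = 10: rhs = 12, matching y values: 9, 14 (2 points).
  x = 11: rhs = 22, matching y values: none (0 points).
  x = 12: rhs = 6, matching y values: 11, 12 (2 points).
  x = 13: rhs = 16, matching y values: 4, 19 (2 points).
  x = 14: rhs = 12, matching y values: 9, 14 (2 points).
  x = 15: rhs = 0, matching y values: 0 (1 points).
  x = 16: rhs = 9, matching y values: 3, 20 (2 points).
  x = 17: rhs = 22, matching y values: none (0 points).
  x = 18: rhs = 22, matching y values: none (0 points).
  x = 19: rhs = 15, matching y values: none (0 points).
  x = 20: rhs = 7, matching y values: none (0 points).
  x = 21: rhs = 4, matching y values: 2, 21 (2 points).
  x = 22: rhs = 12, matching y values: 9, 14 (2 points).
Total affine count: 27.
Full point count |E(F_23)| = 27 + 1 = 28.
Hasse bound: |28 − (23+1)| = |4| = 4 ≤ 2√23 ≈ 9.5917 ✓.


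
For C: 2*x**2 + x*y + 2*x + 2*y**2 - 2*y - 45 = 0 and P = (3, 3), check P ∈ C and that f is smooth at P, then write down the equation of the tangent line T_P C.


Tangent line at P: 17*x + 13*y - 90 = 0.

Step 1: f(3, 3) = 0, so P lies on C.
Step 2: partial derivatives
  f_x(x, y) = 4*x + y + 2, f_y(x, y) = x + 4*y - 2.
  f_x(P) = 17, f_y(P) = 13 (gradient nonzero, so P is smooth).
Step 3: tangent line at P: 17·(x − 3) + 13·(y − 3) = 0.
Expanding: 17*x + 13*y - 90 = 0.


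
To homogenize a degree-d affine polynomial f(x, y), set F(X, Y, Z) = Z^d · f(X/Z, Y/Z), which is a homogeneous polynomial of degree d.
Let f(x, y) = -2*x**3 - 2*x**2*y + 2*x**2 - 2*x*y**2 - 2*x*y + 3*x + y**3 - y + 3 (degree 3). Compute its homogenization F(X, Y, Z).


F(X, Y, Z) = -2*X**3 - 2*X**2*Y + 2*X**2*Z - 2*X*Y**2 - 2*X*Y*Z + 3*X*Z**2 + Y**3 - Y*Z**2 + 3*Z**3

deg(f) = 3.
Substitute x = X/Z, y = Y/Z into f, then multiply by Z^3.
  monomial -2·x^3·y^0 ↦ -2·X^3·Y^0·Z^0.
  monomial -2·x^2·y^1 ↦ -2·X^2·Y^1·Z^0.
  monomial 2·x^2·y^0 ↦ 2·X^2·Y^0·Z^1.
  monomial -2·x^1·y^2 ↦ -2·X^1·Y^2·Z^0.
  monomial -2·x^1·y^1 ↦ -2·X^1·Y^1·Z^1.
  monomial 3·x^1·y^0 ↦ 3·X^1·Y^0·Z^2.
  monomial 1·x^0·y^3 ↦ 1·X^0·Y^3·Z^0.
  monomial -1·x^0·y^1 ↦ -1·X^0·Y^1·Z^2.
  monomial 3·x^0·y^0 ↦ 3·X^0·Y^0·Z^3.
Collecting: F(X, Y, Z) = -2*X**3 - 2*X**2*Y + 2*X**2*Z - 2*X*Y**2 - 2*X*Y*Z + 3*X*Z**2 + Y**3 - Y*Z**2 + 3*Z**3.


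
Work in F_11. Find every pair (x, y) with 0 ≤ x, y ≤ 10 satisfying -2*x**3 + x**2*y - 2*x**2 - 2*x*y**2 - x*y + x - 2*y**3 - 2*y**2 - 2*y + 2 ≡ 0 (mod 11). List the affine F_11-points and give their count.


Affine F_11-points: {(0, 5), (0, 8), (3, 10), (4, 0), (4, 8), (4, 9), (5, 7), (6, 1), (6, 7), (8, 2), (8, 4), (8, 7), (10, 8)}; count = 13.

For each of the 121 pairs (x, y) ∈ F_11², evaluate f(x, y) mod 11. Record the zeros.
  x = 0: [0↦2, 1↦7, 2↦7, 3↦1, 4↦10, 5↦0, 6↦3, 7↦7, 8↦0, 9↦3, 10↦4]  zeros at y ∈ {5, 8}
  x = 1: [0↦10, 1↦2, 2↦7, 3↦2, 4↦8, 5↦2, 6↦5, 7↦5, 8↦1, 9↦3, 10↦10]  zeros at y ∈ ∅
  x = 2: [0↦2, 1↦5, 2↦6, 3↦4, 4↦9, 5↦9, 6↦3, 7↦1, 8↦2, 9↦5, 10↦9]  zeros at y ∈ ∅
  x = 3: [0↦10, 1↦4, 2↦3, 3↦6, 4↦1, 5↦9, 6↦7, 7↦5, 8↦2, 9↦8, 10↦0]  zeros at y ∈ {10}
  x = 4: [0↦0, 1↦9, 2↦8, 3↦7, 4↦5, 5↦1, 6↦5, 7↦5, 8↦0, 9↦0, 10↦4]  zeros at y ∈ {0, 8, 9}
  x = 5: [0↦4, 1↦8, 2↦9, 3↦6, 4↦9, 5↦6, 6↦7, 7↦0, 8↦6, 9↦2, 10↦9]  zeros at y ∈ {7}
  x = 6: [0↦10, 1↦0, 2↦5, 3↦2, 4↦1, 5↦1, 6↦1, 7↦0, 8↦8, 9↦2, 10↦3]  zeros at y ∈ {1, 7}
  x = 7: [0↦6, 1↦6, 2↦6, 3↦5, 4↦2, 5↦7, 6↦8, 7↦4, 8↦5, 9↦10, 10↦7]  zeros at y ∈ ∅
  x = 8: [0↦2, 1↦3, 2↦0, 3↦3, 4↦0, 5↦1, 6↦5, 7↦0, 8↦7, 9↦3, 10↦9]  zeros at y ∈ {2, 4, 7}
  x = 9: [0↦8, 1↦1, 2↦8, 3↦6, 4↦5, 5↦4, 6↦2, 7↦9, 8↦2, 9↦2, 10↦8]  zeros at y ∈ ∅
  x = 10: [0↦1, 1↦10, 2↦7, 3↦2, 4↦5, 5↦4, 6↦9, 7↦8, 8↦0, 9↦6, 10↦3]  zeros at y ∈ {8}
Collecting zeros: affine points = {(0, 5), (0, 8), (3, 10), (4, 0), (4, 8), (4, 9), (5, 7), (6, 1), (6, 7), (8, 2), (8, 4), (8, 7), (10, 8)}.
Total count |C(F_11)_aff| = 13.


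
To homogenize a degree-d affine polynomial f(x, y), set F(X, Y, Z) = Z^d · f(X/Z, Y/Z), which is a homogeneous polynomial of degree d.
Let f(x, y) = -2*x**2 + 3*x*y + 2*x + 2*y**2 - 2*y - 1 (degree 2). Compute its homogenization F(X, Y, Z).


F(X, Y, Z) = -2*X**2 + 3*X*Y + 2*X*Z + 2*Y**2 - 2*Y*Z - Z**2

deg(f) = 2.
Substitute x = X/Z, y = Y/Z into f, then multiply by Z^2.
  monomial -2·x^2·y^0 ↦ -2·X^2·Y^0·Z^0.
  monomial 3·x^1·y^1 ↦ 3·X^1·Y^1·Z^0.
  monomial 2·x^1·y^0 ↦ 2·X^1·Y^0·Z^1.
  monomial 2·x^0·y^2 ↦ 2·X^0·Y^2·Z^0.
  monomial -2·x^0·y^1 ↦ -2·X^0·Y^1·Z^1.
  monomial -1·x^0·y^0 ↦ -1·X^0·Y^0·Z^2.
Collecting: F(X, Y, Z) = -2*X**2 + 3*X*Y + 2*X*Z + 2*Y**2 - 2*Y*Z - Z**2.


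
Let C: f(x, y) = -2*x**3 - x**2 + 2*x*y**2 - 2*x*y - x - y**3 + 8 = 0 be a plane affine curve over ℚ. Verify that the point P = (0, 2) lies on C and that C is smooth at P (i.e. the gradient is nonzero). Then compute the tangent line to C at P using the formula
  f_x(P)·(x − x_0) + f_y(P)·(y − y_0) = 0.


Tangent line at P: 3*x - 12*y + 24 = 0.

Step 1: f(0, 2) = 0, so P lies on C.
Step 2: partial derivatives
  f_x(x, y) = -6*x**2 - 2*x + 2*y**2 - 2*y - 1, f_y(x, y) = 4*x*y - 2*x - 3*y**2.
  f_x(P) = 3, f_y(P) = -12 (gradient nonzero, so P is smooth).
Step 3: tangent line at P: 3·(x − 0) + -12·(y − 2) = 0.
Expanding: 3*x - 12*y + 24 = 0.


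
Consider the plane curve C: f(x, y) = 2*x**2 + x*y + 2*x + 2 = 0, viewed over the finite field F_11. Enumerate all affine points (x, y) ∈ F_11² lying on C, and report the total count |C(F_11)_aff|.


Affine F_11-points: {(1, 5), (2, 4), (3, 6), (4, 6), (5, 3), (6, 4), (7, 1), (8, 1), (9, 3), (10, 2)}; count = 10.

For each of the 121 pairs (x, y) ∈ F_11², evaluate f(x, y) mod 11. Record the zeros.
  x = 0: [0↦2, 1↦2, 2↦2, 3↦2, 4↦2, 5↦2, 6↦2, 7↦2, 8↦2, 9↦2, 10↦2]  zeros at y ∈ ∅
  x = 1: [0↦6, 1↦7, 2↦8, 3↦9, 4↦10, 5↦0, 6↦1, 7↦2, 8↦3, 9↦4, 10↦5]  zeros at y ∈ {5}
  x = 2: [0↦3, 1↦5, 2↦7, 3↦9, 4↦0, 5↦2, 6↦4, 7↦6, 8↦8, 9↦10, 10↦1]  zeros at y ∈ {4}
  x = 3: [0↦4, 1↦7, 2↦10, 3↦2, 4↦5, 5↦8, 6↦0, 7↦3, 8↦6, 9↦9, 10↦1]  zeros at y ∈ {6}
  x = 4: [0↦9, 1↦2, 2↦6, 3↦10, 4↦3, 5↦7, 6↦0, 7↦4, 8↦8, 9↦1, 10↦5]  zeros at y ∈ {6}
  x = 5: [0↦7, 1↦1, 2↦6, 3↦0, 4↦5, 5↦10, 6↦4, 7↦9, 8↦3, 9↦8, 10↦2]  zeros at y ∈ {3}
  x = 6: [0↦9, 1↦4, 2↦10, 3↦5, 4↦0, 5↦6, 6↦1, 7↦7, 8↦2, 9↦8, 10↦3]  zeros at y ∈ {4}
  x = 7: [0↦4, 1↦0, 2↦7, 3↦3, 4↦10, 5↦6, 6↦2, 7↦9, 8↦5, 9↦1, 10↦8]  zeros at y ∈ {1}
  x = 8: [0↦3, 1↦0, 2↦8, 3↦5, 4↦2, 5↦10, 6↦7, 7↦4, 8↦1, 9↦9, 10↦6]  zeros at y ∈ {1}
  x = 9: [0↦6, 1↦4, 2↦2, 3↦0, 4↦9, 5↦7, 6↦5, 7↦3, 8↦1, 9↦10, 10↦8]  zeros at y ∈ {3}
  x = 10: [0↦2, 1↦1, 2↦0, 3↦10, 4↦9, 5↦8, 6↦7, 7↦6, 8↦5, 9↦4, 10↦3]  zeros at y ∈ {2}
Collecting zeros: affine points = {(1, 5), (2, 4), (3, 6), (4, 6), (5, 3), (6, 4), (7, 1), (8, 1), (9, 3), (10, 2)}.
Total count |C(F_11)_aff| = 10.


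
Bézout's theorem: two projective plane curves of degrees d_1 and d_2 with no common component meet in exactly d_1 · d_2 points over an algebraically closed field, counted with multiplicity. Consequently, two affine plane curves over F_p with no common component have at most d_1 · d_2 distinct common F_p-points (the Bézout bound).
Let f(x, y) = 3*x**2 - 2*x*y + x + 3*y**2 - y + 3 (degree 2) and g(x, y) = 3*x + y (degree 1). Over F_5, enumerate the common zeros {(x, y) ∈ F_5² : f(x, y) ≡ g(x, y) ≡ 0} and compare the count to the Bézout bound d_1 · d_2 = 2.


Common zeros: {(2, 4), (4, 3)}; count = 2; Bézout bound = 2.

deg(f) = 2, deg(g) = 1, so Bézout bound = 2.
Scan x ∈ F_5. For each x, list the y ∈ F_5 with f(x, y) ≡ 0 and those with g(x, y) ≡ 0 (mod 5); the common zeros in that column are the intersection.
  x = 0: f ≡ 0 at y ∈ {1}; g ≡ 0 at y ∈ {0}; common: ∅.
  x = 1: f ≡ 0 at y ∈ {3}; g ≡ 0 at y ∈ {2}; common: ∅.
  x = 2: f ≡ 0 at y ∈ {1, 4}; g ≡ 0 at y ∈ {4}; common: {4}.
  x = 3: f ≡ 0 at y ∈ ∅; g ≡ 0 at y ∈ {1}; common: ∅.
  x = 4: f ≡ 0 at y ∈ {0, 3}; g ≡ 0 at y ∈ {3}; common: {3}.
Collecting: common zeros = {(2, 4), (4, 3)}, so the count is 2.
Comparison with the Bézout bound: 2 ≤ 2 = deg(f)·deg(g), as expected for curves with no common component (the bound is attained).


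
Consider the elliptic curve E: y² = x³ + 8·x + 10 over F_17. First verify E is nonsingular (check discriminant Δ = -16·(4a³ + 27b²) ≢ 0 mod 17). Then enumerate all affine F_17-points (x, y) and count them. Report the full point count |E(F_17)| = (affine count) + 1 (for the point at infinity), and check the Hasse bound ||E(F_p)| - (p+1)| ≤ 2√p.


Affine points = {(1, 6), (1, 11), (2, 0), (4, 2), (4, 15), (6, 6), (6, 11), (7, 1), (7, 16), (8, 5), (8, 12), (10, 6), (10, 11), (11, 1), (11, 16), (12, 7), (12, 10), (13, 4), (13, 13), (16, 1), (16, 16)}; affine count = 21; |E(F_17)| = 22.

Discriminant check: Δ ∝ 4a³ + 27b² = 4·8³ + 27·10² = 4·512 + 27·100 ≡ 5 (mod 17). Nonzero ⇒ E is nonsingular.
For each x ∈ F_17, compute rhs = x³ + 8·x + 10 mod 17, then count y ∈ F_17 with y² ≡ rhs.
  x = 0: rhs = 10, matching y values: none (0 points).
  x = 1: rhs = 2, matching y values: 6, 11 (2 points).
  x = 2: rhs = 0, matching y values: 0 (1 points).
  x = 3: rhs = 10, matching y values: none (0 points).
  x = 4: rhs = 4, matching y values: 2, 15 (2 points).
  x = 5: rhs = 5, matching y values: none (0 points).
  x = 6: rhs = 2, matching y values: 6, 11 (2 points).
  x = 7: rhs = 1, matching y values: 1, 16 (2 points).
  x = 8: rhs = 8, matching y values: 5, 12 (2 points).
  x = 9: rhs = 12, matching y values: none (0 points).
  x = 10: rhs = 2, matching y values: 6, 11 (2 points).
  x = 11: rhs = 1, matching y values: 1, 16 (2 points).
  x = 12: rhs = 15, matching y values: 7, 10 (2 points).
  x = 13: rhs = 16, matching y values: 4, 13 (2 points).
  x = 14: rhs = 10, matching y values: none (0 points).
  x = 15: rhs = 3, matching y values: none (0 points).
  x = 16: rhs = 1, matching y values: 1, 16 (2 points).
Total affine count: 21.
Full point count |E(F_17)| = 21 + 1 = 22.
Hasse bound: |22 − (17+1)| = |4| = 4 ≤ 2√17 ≈ 8.2462 ✓.


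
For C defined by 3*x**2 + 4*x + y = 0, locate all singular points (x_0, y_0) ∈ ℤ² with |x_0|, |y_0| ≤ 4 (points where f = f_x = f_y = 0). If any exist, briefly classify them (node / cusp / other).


No singular points in the scanned grid; C is smooth there.

Compute partial derivatives:
  f_x = 6*x + 4.
  f_y = 1.
f_y = 1 is a nonzero constant, so f_y never vanishes: no point (x, y) can satisfy f = f_x = f_y = 0. In particular no (x, y) ∈ {−4, ..., 4}² is singular; the curve is smooth.


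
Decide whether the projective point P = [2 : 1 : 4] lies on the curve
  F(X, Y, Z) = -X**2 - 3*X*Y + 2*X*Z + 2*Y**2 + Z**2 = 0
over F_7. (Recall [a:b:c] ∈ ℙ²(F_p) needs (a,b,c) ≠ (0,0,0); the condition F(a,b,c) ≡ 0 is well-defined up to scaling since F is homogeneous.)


F(2,1,4) ≡ 3 (mod 7); P is NOT on the curve.

Evaluate F(2, 1, 4) term-by-term (mod 7).
  -X**2 ↦ -1·4·1·1 = -4
  -3*X*Y ↦ -3·2·1·1 = -6
  2*X*Z ↦ 2·2·1·4 = 16
  2*Y**2 ↦ 2·1·1·1 = 2
  Z**2 ↦ 1·1·1·16 = 16
Sum: F(2, 1, 4) = (-4) + (-6) + (16) + (2) + (16) = 24.
Reducing mod 7: 24 ≡ 3 (mod 7).
Since F(a, b, c) ≡ 3 ≠ 0 (mod 7), P does NOT lie on the curve.


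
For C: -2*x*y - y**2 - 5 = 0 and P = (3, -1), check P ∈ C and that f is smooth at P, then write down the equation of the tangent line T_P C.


Tangent line at P: 2*x - 4*y - 10 = 0.

Step 1: f(3, -1) = 0, so P lies on C.
Step 2: partial derivatives
  f_x(x, y) = -2*y, f_y(x, y) = -2*x - 2*y.
  f_x(P) = 2, f_y(P) = -4 (gradient nonzero, so P is smooth).
Step 3: tangent line at P: 2·(x − 3) + -4·(y − -1) = 0.
Expanding: 2*x - 4*y - 10 = 0.


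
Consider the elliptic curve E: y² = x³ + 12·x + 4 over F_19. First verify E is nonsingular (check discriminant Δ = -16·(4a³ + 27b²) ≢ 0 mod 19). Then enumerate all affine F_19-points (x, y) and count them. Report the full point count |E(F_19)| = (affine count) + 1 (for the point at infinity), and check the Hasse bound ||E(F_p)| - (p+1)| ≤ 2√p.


Affine points = {(0, 2), (0, 17), (1, 6), (1, 13), (2, 6), (2, 13), (6, 8), (6, 11), (8, 2), (8, 17), (9, 9), (9, 10), (11, 2), (11, 17), (13, 1), (13, 18), (14, 3), (14, 16), (15, 5), (15, 14), (16, 6), (16, 13)}; affine count = 22; |E(F_19)| = 23.

Discriminant check: Δ ∝ 4a³ + 27b² = 4·12³ + 27·4² = 4·1728 + 27·16 ≡ 10 (mod 19). Nonzero ⇒ E is nonsingular.
For each x ∈ F_19, compute rhs = x³ + 12·x + 4 mod 19, then count y ∈ F_19 with y² ≡ rhs.
  x = 0: rhs = 4, matching y values: 2, 17 (2 points).
  x = 1: rhs = 17, matching y values: 6, 13 (2 points).
  x = 2: rhs = 17, matching y values: 6, 13 (2 points).
  x = 3: rhs = 10, matching y values: none (0 points).
  x = 4: rhs = 2, matching y values: none (0 points).
  x = 5: rhs = 18, matching y values: none (0 points).
  x = 6: rhs = 7, matching y values: 8, 11 (2 points).
  x = 7: rhs = 13, matching y values: none (0 points).
  x = 8: rhs = 4, matching y values: 2, 17 (2 points).
  x = 9: rhs = 5, matching y values: 9, 10 (2 points).
  x = 10: rhs = 3, matching y values: none (0 points).
  x = 11: rhs = 4, matching y values: 2, 17 (2 points).
  x = 12: rhs = 14, matching y values: none (0 points).
  x = 13: rhs = 1, matching y values: 1, 18 (2 points).
  x = 14: rhs = 9, matching y values: 3, 16 (2 points).
  x = 15: rhs = 6, matching y values: 5, 14 (2 points).
  x = 16: rhs = 17, matching y values: 6, 13 (2 points).
  x = 17: rhs = 10, matching y values: none (0 points).
  x = 18: rhs = 10, matching y values: none (0 points).
Total affine count: 22.
Full point count |E(F_19)| = 22 + 1 = 23.
Hasse bound: |23 − (19+1)| = |3| = 3 ≤ 2√19 ≈ 8.7178 ✓.


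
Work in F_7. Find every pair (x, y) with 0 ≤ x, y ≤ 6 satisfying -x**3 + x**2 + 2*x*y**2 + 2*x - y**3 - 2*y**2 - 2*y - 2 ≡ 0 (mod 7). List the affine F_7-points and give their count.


Affine F_7-points: {(0, 1), (1, 0), (2, 4), (3, 0), (3, 5), (3, 6), (4, 0), (4, 3)}; count = 8.

For each of the 49 pairs (x, y) ∈ F_7², evaluate f(x, y) mod 7. Record the zeros.
  x = 0: [0↦5, 1↦0, 2↦6, 3↦3, 4↦6, 5↦2, 6↦6]  zeros at y ∈ {1}
  x = 1: [0↦0, 1↦4, 2↦2, 3↦2, 4↦5, 5↦5, 6↦3]  zeros at y ∈ {0}
  x = 2: [0↦5, 1↦4, 2↦1, 3↦4, 4↦0, 5↦4, 6↦3]  zeros at y ∈ {4}
  x = 3: [0↦0, 1↦1, 2↦4, 3↦3, 4↦6, 5↦0, 6↦0]  zeros at y ∈ {0, 5, 6}
  x = 4: [0↦0, 1↦3, 2↦5, 3↦0, 4↦3, 5↦1, 6↦2]  zeros at y ∈ {0, 3}
  x = 5: [0↦6, 1↦4, 2↦5, 3↦3, 4↦6, 5↦1, 6↦3]  zeros at y ∈ ∅
  x = 6: [0↦5, 1↦5, 2↦5, 3↦6, 4↦2, 5↦1, 6↦4]  zeros at y ∈ ∅
Collecting zeros: affine points = {(0, 1), (1, 0), (2, 4), (3, 0), (3, 5), (3, 6), (4, 0), (4, 3)}.
Total count |C(F_7)_aff| = 8.


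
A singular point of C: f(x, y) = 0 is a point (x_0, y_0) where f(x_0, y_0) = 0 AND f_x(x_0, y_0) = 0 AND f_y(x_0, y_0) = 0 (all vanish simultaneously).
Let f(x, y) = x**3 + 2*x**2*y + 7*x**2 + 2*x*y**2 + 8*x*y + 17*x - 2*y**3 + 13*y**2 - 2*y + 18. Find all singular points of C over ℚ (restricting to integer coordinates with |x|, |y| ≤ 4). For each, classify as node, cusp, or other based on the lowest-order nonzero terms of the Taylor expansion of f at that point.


Singular points: {(-3, 1)}; classification: cusp.

Compute partial derivatives:
  f_x = 3*x**2 + 4*x*y + 14*x + 2*y**2 + 8*y + 17.
  f_y = 2*x**2 + 4*x*y + 8*x - 6*y**2 + 26*y - 2.
Scan x_0 ∈ {−4, ..., 4}. For each x_0, f_y(x_0, y) is a polynomial in y; find its integer roots y ∈ {−4, ..., 4}, then test f_x and f at those candidates.
  x = -4: f_y(-4, y) = -6*y**2 + 10*y - 2; no integer root y with |y| ≤ 4.
  x = -3: f_y(-3, y) = -6*y**2 + 14*y - 8; vanishes at y ∈ {1}. (-3, 1): f_x = 0, f = 0 — SINGULAR.
  x = -2: f_y(-2, y) = -6*y**2 + 18*y - 10; no integer root y with |y| ≤ 4.
  x = -1: f_y(-1, y) = -6*y**2 + 22*y - 8; no integer root y with |y| ≤ 4.
  x = 0: f_y(0, y) = -6*y**2 + 26*y - 2; no integer root y with |y| ≤ 4.
  x = 1: f_y(1, y) = -6*y**2 + 30*y + 8; no integer root y with |y| ≤ 4.
  x = 2: f_y(2, y) = -6*y**2 + 34*y + 22; no integer root y with |y| ≤ 4.
  x = 3: f_y(3, y) = -6*y**2 + 38*y + 40; no integer root y with |y| ≤ 4.
  x = 4: f_y(4, y) = -6*y**2 + 42*y + 62; no integer root y with |y| ≤ 4.
Only singular point on the grid: (-3, 1).
Classify: substitute x = -3 + u, y = 1 + v and expand: f = u**3 + 2*u**2*v + 2*u*v**2 - 2*v**3 + v**2.
No constant or linear terms (consistent with a singular point). Quadratic part: v**2. Cubic part: u**3 + 2*u**2*v + 2*u*v**2 - 2*v**3.
The quadratic part v**2 is a perfect square, so there is a single (double) tangent line v = 0, i.e. y = 1. Restricting the cubic part to that line (v = 0) leaves u**3 ≠ 0, so f is not divisible by v and the branch is v² ≈ -u**3 to lowest order — this is a cusp.
Classification: cusp.


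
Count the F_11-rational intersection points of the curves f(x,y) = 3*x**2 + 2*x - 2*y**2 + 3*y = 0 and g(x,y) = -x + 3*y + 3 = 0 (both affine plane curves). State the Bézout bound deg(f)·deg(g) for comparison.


Common zeros: {(3, 0), (6, 1)}; count = 2; Bézout bound = 2.

deg(f) = 2, deg(g) = 1, so Bézout bound = 2.
Scan x ∈ F_11. For each x, list the y ∈ F_11 with f(x, y) ≡ 0 and those with g(x, y) ≡ 0 (mod 11); the common zeros in that column are the intersection.
  x = 0: f ≡ 0 at y ∈ {0, 7}; g ≡ 0 at y ∈ {10}; common: ∅.
  x = 1: f ≡ 0 at y ∈ {8, 10}; g ≡ 0 at y ∈ {3}; common: ∅.
  x = 2: f ≡ 0 at y ∈ {8, 10}; g ≡ 0 at y ∈ {7}; common: ∅.
  x = 3: f ≡ 0 at y ∈ {0, 7}; g ≡ 0 at y ∈ {0}; common: {0}.
  x = 4: f ≡ 0 at y ∈ ∅; g ≡ 0 at y ∈ {4}; common: ∅.
  x = 5: f ≡ 0 at y ∈ ∅; g ≡ 0 at y ∈ {8}; common: ∅.
  x = 6: f ≡ 0 at y ∈ {1, 6}; g ≡ 0 at y ∈ {1}; common: {1}.
  x = 7: f ≡ 0 at y ∈ ∅; g ≡ 0 at y ∈ {5}; common: ∅.
  x = 8: f ≡ 0 at y ∈ {1, 6}; g ≡ 0 at y ∈ {9}; common: ∅.
  x = 9: f ≡ 0 at y ∈ ∅; g ≡ 0 at y ∈ {2}; common: ∅.
  x = 10: f ≡ 0 at y ∈ ∅; g ≡ 0 at y ∈ {6}; common: ∅.
Collecting: common zeros = {(3, 0), (6, 1)}, so the count is 2.
Comparison with the Bézout bound: 2 ≤ 2 = deg(f)·deg(g), as expected for curves with no common component (the bound is attained).


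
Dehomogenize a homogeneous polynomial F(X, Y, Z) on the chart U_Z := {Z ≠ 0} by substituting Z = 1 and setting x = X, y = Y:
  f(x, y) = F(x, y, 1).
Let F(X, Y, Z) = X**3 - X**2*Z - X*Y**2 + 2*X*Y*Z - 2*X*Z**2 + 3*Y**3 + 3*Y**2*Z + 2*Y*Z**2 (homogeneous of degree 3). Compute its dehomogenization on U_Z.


f(x, y) = x**3 - x**2 - x*y**2 + 2*x*y - 2*x + 3*y**3 + 3*y**2 + 2*y

On U_Z we set Z = 1. Each monomial c·X^i·Y^j·Z^k in F becomes c·x^i·y^j·1^k = c·x^i·y^j.
Substituting Z = 1: F(X, Y, 1) = x**3 - x**2 - x*y**2 + 2*x*y - 2*x + 3*y**3 + 3*y**2 + 2*y.
Note: deg(f) ≤ deg(F) = 3; strict inequality happens when F is divisible by Z (lost terms).


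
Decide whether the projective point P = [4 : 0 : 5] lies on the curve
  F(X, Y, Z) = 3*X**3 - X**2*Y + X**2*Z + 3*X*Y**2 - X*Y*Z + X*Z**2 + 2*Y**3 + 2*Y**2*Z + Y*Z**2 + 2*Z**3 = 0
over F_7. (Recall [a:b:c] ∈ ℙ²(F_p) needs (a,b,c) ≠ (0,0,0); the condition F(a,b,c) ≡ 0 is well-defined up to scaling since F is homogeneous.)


F(4,0,5) ≡ 6 (mod 7); P is NOT on the curve.

Evaluate F(4, 0, 5) term-by-term (mod 7).
  3*X**3 ↦ 3·64·1·1 = 192
  -X**2*Y ↦ -1·16·0·1 = 0
  X**2*Z ↦ 1·16·1·5 = 80
  3*X*Y**2 ↦ 3·4·0·1 = 0
  -X*Y*Z ↦ -1·4·0·5 = 0
  X*Z**2 ↦ 1·4·1·25 = 100
  2*Y**3 ↦ 2·1·0·1 = 0
  2*Y**2*Z ↦ 2·1·0·5 = 0
  Y*Z**2 ↦ 1·1·0·25 = 0
  2*Z**3 ↦ 2·1·1·125 = 250
Sum: F(4, 0, 5) = (192) + (0) + (80) + (0) + (0) + (100) + (0) + (0) + (0) + (250) = 622.
Reducing mod 7: 622 ≡ 6 (mod 7).
Since F(a, b, c) ≡ 6 ≠ 0 (mod 7), P does NOT lie on the curve.


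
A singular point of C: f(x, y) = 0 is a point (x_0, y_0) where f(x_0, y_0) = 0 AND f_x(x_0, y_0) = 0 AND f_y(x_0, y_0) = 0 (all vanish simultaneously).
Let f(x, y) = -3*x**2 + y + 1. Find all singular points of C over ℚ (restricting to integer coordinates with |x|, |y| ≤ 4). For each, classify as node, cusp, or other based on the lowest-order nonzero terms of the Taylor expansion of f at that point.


No singular points in the scanned grid; C is smooth there.

Compute partial derivatives:
  f_x = -6*x.
  f_y = 1.
f_y = 1 is a nonzero constant, so f_y never vanishes: no point (x, y) can satisfy f = f_x = f_y = 0. In particular no (x, y) ∈ {−4, ..., 4}² is singular; the curve is smooth.


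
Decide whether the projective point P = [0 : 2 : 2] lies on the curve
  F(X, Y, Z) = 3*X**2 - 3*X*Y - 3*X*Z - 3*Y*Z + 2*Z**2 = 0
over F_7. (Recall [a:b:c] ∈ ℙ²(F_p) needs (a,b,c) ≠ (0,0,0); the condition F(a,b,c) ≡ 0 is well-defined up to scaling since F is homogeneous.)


F(0,2,2) ≡ 3 (mod 7); P is NOT on the curve.

Evaluate F(0, 2, 2) term-by-term (mod 7).
  3*X**2 ↦ 3·0·1·1 = 0
  -3*X*Y ↦ -3·0·2·1 = 0
  -3*X*Z ↦ -3·0·1·2 = 0
  -3*Y*Z ↦ -3·1·2·2 = -12
  2*Z**2 ↦ 2·1·1·4 = 8
Sum: F(0, 2, 2) = (0) + (0) + (0) + (-12) + (8) = -4.
Reducing mod 7: -4 ≡ 3 (mod 7).
Since F(a, b, c) ≡ 3 ≠ 0 (mod 7), P does NOT lie on the curve.


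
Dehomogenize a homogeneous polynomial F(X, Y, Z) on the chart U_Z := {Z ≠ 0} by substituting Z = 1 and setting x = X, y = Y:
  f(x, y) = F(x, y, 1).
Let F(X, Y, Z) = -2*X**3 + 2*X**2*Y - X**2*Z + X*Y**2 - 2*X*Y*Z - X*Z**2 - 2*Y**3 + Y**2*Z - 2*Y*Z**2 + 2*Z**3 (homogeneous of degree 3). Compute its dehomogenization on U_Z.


f(x, y) = -2*x**3 + 2*x**2*y - x**2 + x*y**2 - 2*x*y - x - 2*y**3 + y**2 - 2*y + 2

On U_Z we set Z = 1. Each monomial c·X^i·Y^j·Z^k in F becomes c·x^i·y^j·1^k = c·x^i·y^j.
Substituting Z = 1: F(X, Y, 1) = -2*x**3 + 2*x**2*y - x**2 + x*y**2 - 2*x*y - x - 2*y**3 + y**2 - 2*y + 2.
Note: deg(f) ≤ deg(F) = 3; strict inequality happens when F is divisible by Z (lost terms).


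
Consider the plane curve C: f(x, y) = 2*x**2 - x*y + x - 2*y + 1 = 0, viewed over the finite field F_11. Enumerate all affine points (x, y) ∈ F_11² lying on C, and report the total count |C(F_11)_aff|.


Affine F_11-points: {(0, 6), (1, 5), (2, 0), (3, 0), (4, 8), (5, 8), (6, 3), (7, 2), (8, 6), (10, 2)}; count = 10.

For each of the 121 pairs (x, y) ∈ F_11², evaluate f(x, y) mod 11. Record the zeros.
  x = 0: [0↦1, 1↦10, 2↦8, 3↦6, 4↦4, 5↦2, 6↦0, 7↦9, 8↦7, 9↦5, 10↦3]  zeros at y ∈ {6}
  x = 1: [0↦4, 1↦1, 2↦9, 3↦6, 4↦3, 5↦0, 6↦8, 7↦5, 8↦2, 9↦10, 10↦7]  zeros at y ∈ {5}
  x = 2: [0↦0, 1↦7, 2↦3, 3↦10, 4↦6, 5↦2, 6↦9, 7↦5, 8↦1, 9↦8, 10↦4]  zeros at y ∈ {0}
  x = 3: [0↦0, 1↦6, 2↦1, 3↦7, 4↦2, 5↦8, 6↦3, 7↦9, 8↦4, 9↦10, 10↦5]  zeros at y ∈ {0}
  x = 4: [0↦4, 1↦9, 2↦3, 3↦8, 4↦2, 5↦7, 6↦1, 7↦6, 8↦0, 9↦5, 10↦10]  zeros at y ∈ {8}
  x = 5: [0↦1, 1↦5, 2↦9, 3↦2, 4↦6, 5↦10, 6↦3, 7↦7, 8↦0, 9↦4, 10↦8]  zeros at y ∈ {8}
  x = 6: [0↦2, 1↦5, 2↦8, 3↦0, 4↦3, 5↦6, 6↦9, 7↦1, 8↦4, 9↦7, 10↦10]  zeros at y ∈ {3}
  x = 7: [0↦7, 1↦9, 2↦0, 3↦2, 4↦4, 5↦6, 6↦8, 7↦10, 8↦1, 9↦3, 10↦5]  zeros at y ∈ {2}
  x = 8: [0↦5, 1↦6, 2↦7, 3↦8, 4↦9, 5↦10, 6↦0, 7↦1, 8↦2, 9↦3, 10↦4]  zeros at y ∈ {6}
  x = 9: [0↦7, 1↦7, 2↦7, 3↦7, 4↦7, 5↦7, 6↦7, 7↦7, 8↦7, 9↦7, 10↦7]  zeros at y ∈ ∅
  x = 10: [0↦2, 1↦1, 2↦0, 3↦10, 4↦9, 5↦8, 6↦7, 7↦6, 8↦5, 9↦4, 10↦3]  zeros at y ∈ {2}
Collecting zeros: affine points = {(0, 6), (1, 5), (2, 0), (3, 0), (4, 8), (5, 8), (6, 3), (7, 2), (8, 6), (10, 2)}.
Total count |C(F_11)_aff| = 10.


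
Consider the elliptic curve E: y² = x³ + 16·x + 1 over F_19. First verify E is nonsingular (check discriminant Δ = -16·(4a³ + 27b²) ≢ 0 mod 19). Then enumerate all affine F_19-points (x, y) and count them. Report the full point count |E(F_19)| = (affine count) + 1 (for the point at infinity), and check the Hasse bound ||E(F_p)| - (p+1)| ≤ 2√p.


Affine points = {(0, 1), (0, 18), (3, 0), (5, 4), (5, 15), (6, 3), (6, 16), (7, 0), (9, 0), (11, 8), (11, 11), (14, 9), (14, 10), (15, 5), (15, 14)}; affine count = 15; |E(F_19)| = 16.

Discriminant check: Δ ∝ 4a³ + 27b² = 4·16³ + 27·1² = 4·4096 + 27·1 ≡ 14 (mod 19). Nonzero ⇒ E is nonsingular.
For each x ∈ F_19, compute rhs = x³ + 16·x + 1 mod 19, then count y ∈ F_19 with y² ≡ rhs.
  x = 0: rhs = 1, matching y values: 1, 18 (2 points).
  x = 1: rhs = 18, matching y values: none (0 points).
  x = 2: rhs = 3, matching y values: none (0 points).
  x = 3: rhs = 0, matching y values: 0 (1 points).
  x = 4: rhs = 15, matching y values: none (0 points).
  x = 5: rhs = 16, matching y values: 4, 15 (2 points).
  x = 6: rhs = 9, matching y values: 3, 16 (2 points).
  x = 7: rhs = 0, matching y values: 0 (1 points).
  x = 8: rhs = 14, matching y values: none (0 points).
  x = 9: rhs = 0, matching y values: 0 (1 points).
  x = 10: rhs = 2, matching y values: none (0 points).
  x = 11: rhs = 7, matching y values: 8, 11 (2 points).
  x = 12: rhs = 2, matching y values: none (0 points).
  x = 13: rhs = 12, matching y values: none (0 points).
  x = 14: rhs = 5, matching y values: 9, 10 (2 points).
  x = 15: rhs = 6, matching y values: 5, 14 (2 points).
  x = 16: rhs = 2, matching y values: none (0 points).
  x = 17: rhs = 18, matching y values: none (0 points).
  x = 18: rhs = 3, matching y values: none (0 points).
Total affine count: 15.
Full point count |E(F_19)| = 15 + 1 = 16.
Hasse bound: |16 − (19+1)| = |-4| = 4 ≤ 2√19 ≈ 8.7178 ✓.


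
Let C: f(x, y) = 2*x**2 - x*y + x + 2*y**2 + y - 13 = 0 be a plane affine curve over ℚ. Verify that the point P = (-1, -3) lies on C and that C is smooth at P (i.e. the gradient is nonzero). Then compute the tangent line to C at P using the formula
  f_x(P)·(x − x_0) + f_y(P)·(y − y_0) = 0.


Tangent line at P: -10*y - 30 = 0.

Step 1: f(-1, -3) = 0, so P lies on C.
Step 2: partial derivatives
  f_x(x, y) = 4*x - y + 1, f_y(x, y) = -x + 4*y + 1.
  f_x(P) = 0, f_y(P) = -10 (gradient nonzero, so P is smooth).
Step 3: tangent line at P: 0·(x − -1) + -10·(y − -3) = 0.
Expanding: -10*y - 30 = 0.


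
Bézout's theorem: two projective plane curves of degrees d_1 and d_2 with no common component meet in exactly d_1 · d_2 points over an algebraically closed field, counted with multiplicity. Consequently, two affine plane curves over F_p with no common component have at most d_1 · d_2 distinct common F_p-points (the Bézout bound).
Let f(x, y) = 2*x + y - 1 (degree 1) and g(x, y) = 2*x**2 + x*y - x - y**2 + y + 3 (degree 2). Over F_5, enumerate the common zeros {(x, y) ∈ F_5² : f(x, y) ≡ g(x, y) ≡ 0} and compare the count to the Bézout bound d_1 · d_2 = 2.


Common zeros: ∅; count = 0; Bézout bound = 2.

deg(f) = 1, deg(g) = 2, so Bézout bound = 2.
Scan x ∈ F_5. For each x, list the y ∈ F_5 with f(x, y) ≡ 0 and those with g(x, y) ≡ 0 (mod 5); the common zeros in that column are the intersection.
  x = 0: f ≡ 0 at y ∈ {1}; g ≡ 0 at y ∈ ∅; common: ∅.
  x = 1: f ≡ 0 at y ∈ {4}; g ≡ 0 at y ∈ {1}; common: ∅.
  x = 2: f ≡ 0 at y ∈ {2}; g ≡ 0 at y ∈ {4}; common: ∅.
  x = 3: f ≡ 0 at y ∈ {0}; g ≡ 0 at y ∈ ∅; common: ∅.
  x = 4: f ≡ 0 at y ∈ {3}; g ≡ 0 at y ∈ {1, 4}; common: ∅.
Collecting: common zeros = ∅, so the count is 0.
Comparison with the Bézout bound: 0 ≤ 2 = deg(f)·deg(g), as expected for curves with no common component (the affine F_5-count falls short of the bound because intersections may lie at infinity, over extension fields, or carry multiplicity).


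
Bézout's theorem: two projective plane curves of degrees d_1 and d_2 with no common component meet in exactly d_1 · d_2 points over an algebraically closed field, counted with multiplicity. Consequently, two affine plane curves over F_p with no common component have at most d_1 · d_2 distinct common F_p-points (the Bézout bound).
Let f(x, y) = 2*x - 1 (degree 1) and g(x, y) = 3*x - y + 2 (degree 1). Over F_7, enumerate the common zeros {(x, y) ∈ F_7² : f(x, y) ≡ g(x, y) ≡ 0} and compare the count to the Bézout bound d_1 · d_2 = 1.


Common zeros: {(4, 0)}; count = 1; Bézout bound = 1.

deg(f) = 1, deg(g) = 1, so Bézout bound = 1.
Scan x ∈ F_7. For each x, list the y ∈ F_7 with f(x, y) ≡ 0 and those with g(x, y) ≡ 0 (mod 7); the common zeros in that column are the intersection.
  x = 0: f ≡ 0 at y ∈ ∅; g ≡ 0 at y ∈ {2}; common: ∅.
  x = 1: f ≡ 0 at y ∈ ∅; g ≡ 0 at y ∈ {5}; common: ∅.
  x = 2: f ≡ 0 at y ∈ ∅; g ≡ 0 at y ∈ {1}; common: ∅.
  x = 3: f ≡ 0 at y ∈ ∅; g ≡ 0 at y ∈ {4}; common: ∅.
  x = 4: f ≡ 0 at y ∈ {0, 1, 2, 3, 4, 5, 6}; g ≡ 0 at y ∈ {0}; common: {0}.
  x = 5: f ≡ 0 at y ∈ ∅; g ≡ 0 at y ∈ {3}; common: ∅.
  x = 6: f ≡ 0 at y ∈ ∅; g ≡ 0 at y ∈ {6}; common: ∅.
Collecting: common zeros = {(4, 0)}, so the count is 1.
Comparison with the Bézout bound: 1 ≤ 1 = deg(f)·deg(g), as expected for curves with no common component (the bound is attained).


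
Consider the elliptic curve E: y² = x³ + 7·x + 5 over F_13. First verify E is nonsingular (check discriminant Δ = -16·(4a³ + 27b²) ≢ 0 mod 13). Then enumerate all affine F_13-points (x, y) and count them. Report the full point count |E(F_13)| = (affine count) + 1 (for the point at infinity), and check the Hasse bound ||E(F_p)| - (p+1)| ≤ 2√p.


Affine points = {(1, 0), (2, 1), (2, 12), (3, 1), (3, 12), (5, 3), (5, 10), (6, 4), (6, 9), (8, 1), (8, 12), (9, 2), (9, 11), (10, 3), (10, 10), (11, 3), (11, 10), (12, 6), (12, 7)}; affine count = 19; |E(F_13)| = 20.

Discriminant check: Δ ∝ 4a³ + 27b² = 4·7³ + 27·5² = 4·343 + 27·25 ≡ 6 (mod 13). Nonzero ⇒ E is nonsingular.
For each x ∈ F_13, compute rhs = x³ + 7·x + 5 mod 13, then count y ∈ F_13 with y² ≡ rhs.
  x = 0: rhs = 5, matching y values: none (0 points).
  x = 1: rhs = 0, matching y values: 0 (1 points).
  x = 2: rhs = 1, matching y values: 1, 12 (2 points).
  x = 3: rhs = 1, matching y values: 1, 12 (2 points).
  x = 4: rhs = 6, matching y values: none (0 points).
  x = 5: rhs = 9, matching y values: 3, 10 (2 points).
  x = 6: rhs = 3, matching y values: 4, 9 (2 points).
  x = 7: rhs = 7, matching y values: none (0 points).
  x = 8: rhs = 1, matching y values: 1, 12 (2 points).
  x = 9: rhs = 4, matching y values: 2, 11 (2 points).
  x = 10: rhs = 9, matching y values: 3, 10 (2 points).
  x = 11: rhs = 9, matching y values: 3, 10 (2 points).
  x = 12: rhs = 10, matching y values: 6, 7 (2 points).
Total affine count: 19.
Full point count |E(F_13)| = 19 + 1 = 20.
Hasse bound: |20 − (13+1)| = |6| = 6 ≤ 2√13 ≈ 7.2111 ✓.


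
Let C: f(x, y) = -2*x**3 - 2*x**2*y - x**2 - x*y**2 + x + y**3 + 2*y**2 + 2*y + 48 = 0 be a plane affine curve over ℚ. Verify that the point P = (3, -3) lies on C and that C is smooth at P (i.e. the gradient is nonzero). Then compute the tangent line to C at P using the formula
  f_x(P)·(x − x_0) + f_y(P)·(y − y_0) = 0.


Tangent line at P: -32*x + 17*y + 147 = 0.

Step 1: f(3, -3) = 0, so P lies on C.
Step 2: partial derivatives
  f_x(x, y) = -6*x**2 - 4*x*y - 2*x - y**2 + 1, f_y(x, y) = -2*x**2 - 2*x*y + 3*y**2 + 4*y + 2.
  f_x(P) = -32, f_y(P) = 17 (gradient nonzero, so P is smooth).
Step 3: tangent line at P: -32·(x − 3) + 17·(y − -3) = 0.
Expanding: -32*x + 17*y + 147 = 0.


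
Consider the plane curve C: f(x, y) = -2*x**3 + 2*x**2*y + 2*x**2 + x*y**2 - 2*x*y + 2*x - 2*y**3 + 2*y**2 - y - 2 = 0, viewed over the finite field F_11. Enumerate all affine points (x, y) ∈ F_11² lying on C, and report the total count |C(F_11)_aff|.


Affine F_11-points: {(1, 0), (1, 1), (1, 6), (2, 2), (3, 7), (5, 3), (6, 7), (9, 4), (10, 0), (10, 7), (10, 10)}; count = 11.

For each of the 121 pairs (x, y) ∈ F_11², evaluate f(x, y) mod 11. Record the zeros.
  x = 0: [0↦9, 1↦8, 2↦10, 3↦3, 4↦8, 5↦2, 6↦6, 7↦8, 8↦7, 9↦2, 10↦3]  zeros at y ∈ ∅
  x = 1: [0↦0, 1↦0, 2↦5, 3↦3, 4↦4, 5↦7, 6↦0, 7↦4, 8↦7, 9↦8, 10↦6]  zeros at y ∈ {0, 1, 6}
  x = 2: [0↦5, 1↦10, 2↦0, 3↦7, 4↦8, 5↦2, 6↦10, 7↦9, 8↦9, 9↦9, 10↦8]  zeros at y ∈ {2}
  x = 3: [0↦1, 1↦4, 2↦5, 3↦3, 4↦8, 5↦8, 6↦2, 7↦0, 8↦1, 9↦4, 10↦8]  zeros at y ∈ {7}
  x = 4: [0↦9, 1↦3, 2↦8, 3↦1, 4↦3, 5↦2, 6↦8, 7↦9, 8↦4, 9↦3, 10↦5]  zeros at y ∈ ∅
  x = 5: [0↦6, 1↦6, 2↦8, 3↦0, 4↦3, 5↦5, 6↦5, 7↦2, 8↦6, 9↦5, 10↦9]  zeros at y ∈ {3}
  x = 6: [0↦2, 1↦1, 2↦4, 3↦10, 4↦7, 5↦5, 6↦3, 7↦0, 8↦6, 9↦9, 10↦8]  zeros at y ∈ {7}
  x = 7: [0↦7, 1↦9, 2↦6, 3↦8, 4↦3, 5↦1, 6↦1, 7↦2, 8↦3, 9↦3, 10↦1]  zeros at y ∈ ∅
  x = 8: [0↦9, 1↦7, 2↦2, 3↦4, 4↦1, 5↦3, 6↦9, 7↦7, 8↦7, 9↦8, 10↦9]  zeros at y ∈ ∅
  x = 9: [0↦7, 1↦5, 2↦2, 3↦8, 4↦0, 5↦10, 6↦4, 7↦3, 8↦6, 9↦1, 10↦9]  zeros at y ∈ {4}
  x = 10: [0↦0, 1↦2, 2↦5, 3↦8, 4↦10, 5↦10, 6↦7, 7↦0, 8↦10, 9↦3, 10↦0]  zeros at y ∈ {0, 7, 10}
Collecting zeros: affine points = {(1, 0), (1, 1), (1, 6), (2, 2), (3, 7), (5, 3), (6, 7), (9, 4), (10, 0), (10, 7), (10, 10)}.
Total count |C(F_11)_aff| = 11.


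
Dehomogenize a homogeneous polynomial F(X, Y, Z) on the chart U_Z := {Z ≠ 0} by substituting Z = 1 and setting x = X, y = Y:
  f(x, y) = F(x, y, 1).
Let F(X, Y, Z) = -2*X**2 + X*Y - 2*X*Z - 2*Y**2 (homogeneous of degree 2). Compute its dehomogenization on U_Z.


f(x, y) = -2*x**2 + x*y - 2*x - 2*y**2

On U_Z we set Z = 1. Each monomial c·X^i·Y^j·Z^k in F becomes c·x^i·y^j·1^k = c·x^i·y^j.
Substituting Z = 1: F(X, Y, 1) = -2*x**2 + x*y - 2*x - 2*y**2.
Note: deg(f) ≤ deg(F) = 2; strict inequality happens when F is divisible by Z (lost terms).


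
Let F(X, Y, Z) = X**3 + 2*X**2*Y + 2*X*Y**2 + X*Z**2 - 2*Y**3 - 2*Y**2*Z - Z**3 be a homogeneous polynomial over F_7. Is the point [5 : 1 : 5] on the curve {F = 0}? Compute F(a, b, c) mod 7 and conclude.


F(5,1,5) ≡ 5 (mod 7); P is NOT on the curve.

Evaluate F(5, 1, 5) term-by-term (mod 7).
  X**3 ↦ 1·125·1·1 = 125
  2*X**2*Y ↦ 2·25·1·1 = 50
  2*X*Y**2 ↦ 2·5·1·1 = 10
  X*Z**2 ↦ 1·5·1·25 = 125
  -2*Y**3 ↦ -2·1·1·1 = -2
  -2*Y**2*Z ↦ -2·1·1·5 = -10
  -Z**3 ↦ -1·1·1·125 = -125
Sum: F(5, 1, 5) = (125) + (50) + (10) + (125) + (-2) + (-10) + (-125) = 173.
Reducing mod 7: 173 ≡ 5 (mod 7).
Since F(a, b, c) ≡ 5 ≠ 0 (mod 7), P does NOT lie on the curve.


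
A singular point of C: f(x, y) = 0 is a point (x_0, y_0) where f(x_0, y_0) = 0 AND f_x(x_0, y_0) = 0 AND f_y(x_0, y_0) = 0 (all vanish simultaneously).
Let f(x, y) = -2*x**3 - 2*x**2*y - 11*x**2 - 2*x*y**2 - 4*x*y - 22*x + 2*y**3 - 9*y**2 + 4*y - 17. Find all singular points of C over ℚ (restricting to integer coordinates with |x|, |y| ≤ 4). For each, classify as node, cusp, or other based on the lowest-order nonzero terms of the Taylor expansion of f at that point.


Singular points: {(-2, 1)}; classification: node.

Compute partial derivatives:
  f_x = -6*x**2 - 4*x*y - 22*x - 2*y**2 - 4*y - 22.
  f_y = -2*x**2 - 4*x*y - 4*x + 6*y**2 - 18*y + 4.
Scan x_0 ∈ {−4, ..., 4}. For each x_0, f_y(x_0, y) is a polynomial in y; find its integer roots y ∈ {−4, ..., 4}, then test f_x and f at those candidates.
  x = -4: f_y(-4, y) = 6*y**2 - 2*y - 12; no integer root y with |y| ≤ 4.
  x = -3: f_y(-3, y) = 6*y**2 - 6*y - 2; no integer root y with |y| ≤ 4.
  x = -2: f_y(-2, y) = 6*y**2 - 10*y + 4; vanishes at y ∈ {1}. (-2, 1): f_x = 0, f = 0 — SINGULAR.
  x = -1: f_y(-1, y) = 6*y**2 - 14*y + 6; no integer root y with |y| ≤ 4.
  x = 0: f_y(0, y) = 6*y**2 - 18*y + 4; no integer root y with |y| ≤ 4.
  x = 1: f_y(1, y) = 6*y**2 - 22*y - 2; no integer root y with |y| ≤ 4.
  x = 2: f_y(2, y) = 6*y**2 - 26*y - 12; no integer root y with |y| ≤ 4.
  x = 3: f_y(3, y) = 6*y**2 - 30*y - 26; no integer root y with |y| ≤ 4.
  x = 4: f_y(4, y) = 6*y**2 - 34*y - 44; no integer root y with |y| ≤ 4.
Only singular point on the grid: (-2, 1).
Classify: substitute x = -2 + u, y = 1 + v and expand: f = -2*u**3 - 2*u**2*v - u**2 - 2*u*v**2 + 2*v**3 + v**2.
No constant or linear terms (consistent with a singular point). Quadratic part: -u**2 + v**2. Cubic part: -2*u**3 - 2*u**2*v - 2*u*v**2 + 2*v**3.
The quadratic part v**2 - u**2 = (v − u)(v + u) splits into two distinct linear factors, so there are two distinct tangent lines y − 1 = ±(x − -2) — this is a node (ordinary double point).
Classification: node.
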